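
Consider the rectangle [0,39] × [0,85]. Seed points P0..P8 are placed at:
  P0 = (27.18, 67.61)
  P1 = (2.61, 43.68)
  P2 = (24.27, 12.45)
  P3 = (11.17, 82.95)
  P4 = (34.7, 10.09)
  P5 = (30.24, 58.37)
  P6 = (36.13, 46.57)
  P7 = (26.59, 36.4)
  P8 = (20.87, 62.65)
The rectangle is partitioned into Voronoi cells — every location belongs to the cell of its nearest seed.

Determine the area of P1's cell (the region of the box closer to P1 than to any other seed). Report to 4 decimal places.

Area of P1's cell: 479.6762

1. box [0,39]×[0,85]: [(0, 0) (39, 0) (39, 85) (0, 85)]
2. ⊥bis P1·P0 via (14.895,55.645): [(0, 70.9384) (0, 0) (39, 0) (39, 30.8953)]  |A|=1985.7568
3. ⊥bis P1·P2 via (13.44,28.065): [(30.3404, 39.7865) (0, 70.9384) (0, 18.7435)]  |A|=791.8066
4. ⊥bis P1·P3 via (6.89,63.315): [(30.3404, 39.7865) (7.5689, 63.167) (0, 64.8169) (0, 18.7435)]  |A|=768.6401
5. ⊥bis P1·P4 via (18.655,26.885): [(30.3404, 39.7865) (7.5689, 63.167) (0, 64.8169) (0, 18.7435)]  |A|=768.6401
6. ⊥bis P1·P5 via (16.425,51.025): [(24.5393, 35.7631) (12.8552, 57.7394) (7.5689, 63.167) (0, 64.8169) (0, 18.7435)]  |A|=681.3913
7. ⊥bis P1·P6 via (19.37,45.125): [(20.4233, 32.9084) (19.3329, 45.5557) (12.8552, 57.7394) (7.5689, 63.167) (0, 64.8169) (0, 18.7435)]  |A|=653.8067
8. ⊥bis P1·P7 via (14.6,40.04): [(10.3043, 25.8902) (17.3861, 49.2173) (12.8552, 57.7394) (7.5689, 63.167) (0, 64.8169) (0, 18.7435)]  |A|=550.3198
9. ⊥bis P1·P8 via (11.74,53.165): [(10.3043, 25.8902) (17.0367, 48.0665) (0, 64.4656) (0, 18.7435)]  |A|=479.6762
10. canonical 4-gon: [(10.3043, 25.8902) (17.0367, 48.0665) (0, 64.4656) (0, 18.7435)]
11. shoelace: 479.6762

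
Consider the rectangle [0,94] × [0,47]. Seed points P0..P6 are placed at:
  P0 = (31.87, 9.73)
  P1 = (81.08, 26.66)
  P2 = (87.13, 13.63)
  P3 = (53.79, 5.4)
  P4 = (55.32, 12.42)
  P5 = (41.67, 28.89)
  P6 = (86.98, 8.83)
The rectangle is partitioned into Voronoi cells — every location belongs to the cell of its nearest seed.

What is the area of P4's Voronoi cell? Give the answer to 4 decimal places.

1. box [0,94]×[0,47]: [(0, 0) (94, 0) (94, 47) (0, 47)]
2. ⊥bis P4·P0 via (43.595,11.075): [(44.8654, 0) (94, 0) (94, 47) (39.474, 47)]  |A|=2436.024
3. ⊥bis P4·P1 via (68.2,19.54): [(44.8654, 0) (79.0016, 0) (53.0202, 47) (39.474, 47)]  |A|=1120.5378
4. ⊥bis P4·P2 via (71.225,13.025): [(44.8654, 0) (71.7204, 0) (71.1824, 14.1449) (53.0202, 47) (39.474, 47)]  |A|=1069.0423
5. ⊥bis P4·P3 via (54.555,8.91): [(43.5687, 11.3045) (71.5222, 5.212) (71.1824, 14.1449) (53.0202, 47) (39.474, 47)]  |A|=845.0084
6. ⊥bis P4·P5 via (48.495,20.655): [(43.0169, 16.1148) (43.5687, 11.3045) (71.5222, 5.212) (71.1824, 14.1449) (61.586, 31.5046)]  |A|=426.0377
7. ⊥bis P4·P6 via (71.15,10.625): [(43.0169, 16.1148) (43.5687, 11.3045) (70.56, 5.4217) (71.2745, 11.7231) (71.1824, 14.1449) (61.586, 31.5046)]  |A|=422.9311
8. canonical 6-gon: [(43.0169, 16.1148) (43.5687, 11.3045) (70.56, 5.4217) (71.2745, 11.7231) (71.1824, 14.1449) (61.586, 31.5046)]
9. shoelace: 422.9311

Area of P4's cell: 422.9311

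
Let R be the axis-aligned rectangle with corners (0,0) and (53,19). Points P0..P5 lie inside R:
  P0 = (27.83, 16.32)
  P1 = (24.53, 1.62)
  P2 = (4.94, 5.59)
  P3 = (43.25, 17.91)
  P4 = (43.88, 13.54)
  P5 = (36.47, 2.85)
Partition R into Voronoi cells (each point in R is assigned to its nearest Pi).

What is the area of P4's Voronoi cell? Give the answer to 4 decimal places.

Area of P4's cell: 182.4968

1. box [0,53]×[0,19]: [(0, 0) (53, 0) (53, 19) (0, 19)]
2. ⊥bis P4·P0 via (35.855,14.93): [(33.269, 0) (53, 0) (53, 19) (36.56, 19)]  |A|=343.6249
3. ⊥bis P4·P1 via (34.205,7.58): [(34.4992, 7.1024) (38.8744, 0) (53, 0) (53, 19) (36.56, 19)]  |A|=323.7188
4. ⊥bis P4·P2 via (24.41,9.565): [(34.4992, 7.1024) (38.8744, 0) (53, 0) (53, 19) (36.56, 19)]  |A|=323.7188
5. ⊥bis P4·P3 via (43.565,15.725): [(35.7988, 14.6054) (34.4992, 7.1024) (38.8744, 0) (53, 0) (53, 17.0852)]  |A|=271.1265
6. ⊥bis P4·P5 via (40.175,8.195): [(35.7988, 14.6054) (35.2766, 11.5905) (51.9975, 0) (53, 0) (53, 17.0852)]  |A|=182.4968
7. canonical 5-gon: [(35.7988, 14.6054) (35.2766, 11.5905) (51.9975, 0) (53, 0) (53, 17.0852)]
8. shoelace: 182.4968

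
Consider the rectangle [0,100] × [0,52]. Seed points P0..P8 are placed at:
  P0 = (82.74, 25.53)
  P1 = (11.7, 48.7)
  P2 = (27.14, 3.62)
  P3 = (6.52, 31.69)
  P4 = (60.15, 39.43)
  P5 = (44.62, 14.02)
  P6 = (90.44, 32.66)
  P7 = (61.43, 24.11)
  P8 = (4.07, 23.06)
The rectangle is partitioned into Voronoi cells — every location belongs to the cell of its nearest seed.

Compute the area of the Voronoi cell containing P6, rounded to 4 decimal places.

Area of P6's cell: 568.1134

1. box [0,100]×[0,52]: [(0, 0) (100, 0) (100, 52) (0, 52)]
2. ⊥bis P6·P0 via (86.59,29.095): [(100, 14.613) (100, 52) (65.3806, 52)]  |A|=647.1592
3. ⊥bis P6·P1 via (51.07,40.68): [(100, 14.613) (100, 52) (65.3806, 52)]  |A|=647.1592
4. ⊥bis P6·P2 via (58.79,18.14): [(100, 14.613) (100, 52) (65.3806, 52)]  |A|=647.1592
5. ⊥bis P6·P3 via (48.48,32.175): [(100, 14.613) (100, 52) (65.3806, 52)]  |A|=647.1592
6. ⊥bis P6·P4 via (75.295,36.045): [(76.2399, 40.2725) (100, 14.613) (100, 52) (78.861, 52)]  |A|=568.1134
7. ⊥bis P6·P5 via (67.53,23.34): [(76.2399, 40.2725) (100, 14.613) (100, 52) (78.861, 52)]  |A|=568.1134
8. ⊥bis P6·P7 via (75.935,28.385): [(76.2399, 40.2725) (100, 14.613) (100, 52) (78.861, 52)]  |A|=568.1134
9. ⊥bis P6·P8 via (47.255,27.86): [(76.2399, 40.2725) (100, 14.613) (100, 52) (78.861, 52)]  |A|=568.1134
10. canonical 4-gon: [(76.2399, 40.2725) (100, 14.613) (100, 52) (78.861, 52)]
11. shoelace: 568.1134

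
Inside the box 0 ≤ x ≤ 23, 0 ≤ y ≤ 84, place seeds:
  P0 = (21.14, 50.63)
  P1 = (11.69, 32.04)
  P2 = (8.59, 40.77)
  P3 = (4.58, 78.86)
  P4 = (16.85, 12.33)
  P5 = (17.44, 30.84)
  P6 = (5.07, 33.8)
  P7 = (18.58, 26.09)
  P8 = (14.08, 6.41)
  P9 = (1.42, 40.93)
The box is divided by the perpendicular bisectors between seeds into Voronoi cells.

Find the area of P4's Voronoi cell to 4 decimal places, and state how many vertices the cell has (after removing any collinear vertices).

1. box [0,23]×[0,84]: [(0, 0) (23, 0) (23, 84) (0, 84)]
2. ⊥bis P4·P0 via (18.995,31.48): [(0, 33.6076) (0, 0) (23, 0) (23, 31.0314)]  |A|=743.3489
3. ⊥bis P4·P1 via (14.27,22.185): [(0, 18.4492) (0, 0) (23, 0) (23, 24.4705)]  |A|=493.576
4. ⊥bis P4·P2 via (12.72,26.55): [(0, 18.4492) (0, 0) (23, 0) (23, 24.4705)]  |A|=493.576
5. ⊥bis P4·P3 via (10.715,45.595): [(0, 18.4492) (0, 0) (23, 0) (23, 24.4705)]  |A|=493.576
6. ⊥bis P4·P5 via (17.145,21.585): [(12.5389, 21.7318) (0, 18.4492) (0, 0) (23, 0) (23, 21.3984)]  |A|=477.5072
7. ⊥bis P4·P6 via (10.96,23.065): [(12.5389, 21.7318) (4.8719, 19.7246) (0, 17.0515) (0, 0) (23, 0) (23, 21.3984)]  |A|=474.1027
8. ⊥bis P4·P7 via (17.715,19.21): [(7.7107, 20.4678) (4.8719, 19.7246) (0, 17.0515) (0, 0) (23, 0) (23, 18.5455)]  |A|=444.8774
9. ⊥bis P4·P8 via (15.465,9.37): [(7.7107, 20.4678) (4.8719, 19.7246) (0, 17.0515) (0, 16.6062) (23, 5.8443) (23, 18.5455)]  |A|=186.6968
10. ⊥bis P4·P9 via (9.135,26.63): [(7.7107, 20.4678) (4.8719, 19.7246) (0, 17.0515) (0, 16.6062) (23, 5.8443) (23, 18.5455)]  |A|=186.6968
11. canonical 6-gon: [(7.7107, 20.4678) (4.8719, 19.7246) (0, 17.0515) (0, 16.6062) (23, 5.8443) (23, 18.5455)]
12. shoelace: 186.6968

Area of P4's cell: 186.6968 (6 vertices)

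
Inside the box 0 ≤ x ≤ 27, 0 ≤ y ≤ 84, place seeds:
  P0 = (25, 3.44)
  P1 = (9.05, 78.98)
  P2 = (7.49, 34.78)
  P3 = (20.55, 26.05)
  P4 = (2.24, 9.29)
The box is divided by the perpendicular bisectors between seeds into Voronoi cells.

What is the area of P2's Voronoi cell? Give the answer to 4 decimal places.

1. box [0,27]×[0,84]: [(0, 0) (27, 0) (27, 84) (0, 84)]
2. ⊥bis P2·P0 via (16.245,19.11): [(0, 10.0337) (27, 25.1189) (27, 84) (0, 84)]  |A|=1793.4389
3. ⊥bis P2·P1 via (8.27,56.88): [(0, 57.1719) (0, 10.0337) (27, 25.1189) (27, 56.2189)]  |A|=1056.215
4. ⊥bis P2·P3 via (14.02,30.415): [(0, 57.1719) (0, 10.0337) (0.6322, 10.3869) (27, 49.833) (27, 56.2189)]  |A|=730.3875
5. ⊥bis P2·P4 via (4.865,22.035): [(0, 57.1719) (0, 23.037) (7.9883, 21.3917) (27, 49.833) (27, 56.2189)]  |A|=676.2708
6. canonical 5-gon: [(0, 57.1719) (0, 23.037) (7.9883, 21.3917) (27, 49.833) (27, 56.2189)]
7. shoelace: 676.2708

Area of P2's cell: 676.2708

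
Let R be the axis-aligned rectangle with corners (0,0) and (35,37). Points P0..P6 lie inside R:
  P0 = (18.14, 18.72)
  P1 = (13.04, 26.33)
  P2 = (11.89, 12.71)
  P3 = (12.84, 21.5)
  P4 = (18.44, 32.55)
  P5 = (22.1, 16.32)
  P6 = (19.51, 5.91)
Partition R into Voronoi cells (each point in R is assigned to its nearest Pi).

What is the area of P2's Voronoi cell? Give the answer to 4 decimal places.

Area of P2's cell: 243.0454

1. box [0,35]×[0,37]: [(0, 0) (35, 0) (35, 37) (0, 37)]
2. ⊥bis P2·P0 via (15.015,15.715): [(0, 31.3296) (0, 0) (30.1265, 0)]  |A|=471.9263
3. ⊥bis P2·P1 via (12.465,19.52): [(11.2581, 19.6219) (0, 20.5725) (0, 0) (30.1265, 0)]  |A|=411.3738
4. ⊥bis P2·P3 via (12.365,17.105): [(13.8307, 16.9466) (0, 18.4414) (0, 0) (30.1265, 0)]  |A|=382.7997
5. ⊥bis P2·P4 via (15.165,22.63): [(13.8307, 16.9466) (0, 18.4414) (0, 0) (30.1265, 0)]  |A|=382.7997
6. ⊥bis P2·P5 via (16.995,14.515): [(17.4754, 13.1564) (13.8307, 16.9466) (0, 18.4414) (0, 0) (22.1271, 0)]  |A|=330.1781
7. ⊥bis P2·P6 via (15.7,9.31): [(17.9456, 11.8264) (17.4754, 13.1564) (13.8307, 16.9466) (0, 18.4414) (0, 0) (7.3919, 0)]  |A|=243.0454
8. canonical 6-gon: [(17.9456, 11.8264) (17.4754, 13.1564) (13.8307, 16.9466) (0, 18.4414) (0, 0) (7.3919, 0)]
9. shoelace: 243.0454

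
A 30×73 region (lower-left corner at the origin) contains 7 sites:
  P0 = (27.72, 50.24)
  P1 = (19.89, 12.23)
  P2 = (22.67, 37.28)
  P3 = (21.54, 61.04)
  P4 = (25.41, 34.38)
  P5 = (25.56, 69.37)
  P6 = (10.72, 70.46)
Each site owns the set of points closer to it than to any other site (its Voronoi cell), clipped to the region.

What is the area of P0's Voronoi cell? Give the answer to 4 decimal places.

1. box [0,30]×[0,73]: [(0, 0) (30, 0) (30, 73) (0, 73)]
2. ⊥bis P0·P1 via (23.805,31.235): [(0, 36.1388) (30, 29.9588) (30, 73) (0, 73)]  |A|=1198.5355
3. ⊥bis P0·P2 via (25.195,43.76): [(0, 53.5775) (30, 41.8877) (30, 73) (0, 73)]  |A|=758.0223
4. ⊥bis P0·P3 via (24.63,55.64): [(12.5081, 48.7036) (30, 41.8877) (30, 58.7128)]  |A|=147.1519
5. ⊥bis P0·P4 via (26.565,42.31): [(12.5081, 48.7036) (30, 41.8877) (30, 58.7128)]  |A|=147.1519
6. ⊥bis P0·P5 via (26.64,59.805): [(12.5081, 48.7036) (30, 41.8877) (30, 58.7128)]  |A|=147.1519
7. ⊥bis P0·P6 via (19.22,60.35): [(12.5081, 48.7036) (30, 41.8877) (30, 58.7128)]  |A|=147.1519
8. canonical 3-gon: [(12.5081, 48.7036) (30, 41.8877) (30, 58.7128)]
9. shoelace: 147.1519

Area of P0's cell: 147.1519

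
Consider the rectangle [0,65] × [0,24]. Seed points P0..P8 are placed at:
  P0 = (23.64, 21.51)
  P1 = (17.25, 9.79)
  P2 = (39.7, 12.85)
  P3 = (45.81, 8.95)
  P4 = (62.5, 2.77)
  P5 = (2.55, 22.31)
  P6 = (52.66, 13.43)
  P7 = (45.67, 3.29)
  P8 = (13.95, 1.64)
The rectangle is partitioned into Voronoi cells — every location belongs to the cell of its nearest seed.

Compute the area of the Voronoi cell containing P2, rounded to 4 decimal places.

Area of P2's cell: 266.6242

1. box [0,65]×[0,24]: [(0, 0) (65, 0) (65, 24) (0, 24)]
2. ⊥bis P2·P0 via (31.67,17.18): [(22.4061, 0) (65, 0) (65, 24) (35.3475, 24)]  |A|=866.9568
3. ⊥bis P2·P1 via (28.475,11.32): [(28.4821, 11.268) (30.0179, 0) (65, 0) (65, 24) (35.3475, 24)]  |A|=824.0714
4. ⊥bis P2·P3 via (42.755,10.9): [(28.4821, 11.268) (30.0179, 0) (35.7976, 0) (51.1167, 24) (35.3475, 24)]  |A|=307.0425
5. ⊥bis P2·P4 via (51.1,7.81): [(28.4821, 11.268) (30.0179, 0) (35.7976, 0) (51.1167, 24) (35.3475, 24)]  |A|=307.0425
6. ⊥bis P2·P5 via (21.125,17.58): [(28.4821, 11.268) (30.0179, 0) (35.7976, 0) (51.1167, 24) (35.3475, 24)]  |A|=307.0425
7. ⊥bis P2·P6 via (46.18,13.14): [(28.4821, 11.268) (30.0179, 0) (35.7976, 0) (46.0493, 16.061) (45.694, 24) (35.3475, 24)]  |A|=285.5171
8. ⊥bis P2·P7 via (42.685,8.07): [(28.4821, 11.268) (29.9979, 0.1472) (39.7978, 6.267) (46.0493, 16.061) (45.694, 24) (35.3475, 24)]  |A|=266.6242
9. ⊥bis P2·P8 via (26.825,7.245): [(28.4821, 11.268) (29.9979, 0.1472) (39.7978, 6.267) (46.0493, 16.061) (45.694, 24) (35.3475, 24)]  |A|=266.6242
10. canonical 6-gon: [(28.4821, 11.268) (29.9979, 0.1472) (39.7978, 6.267) (46.0493, 16.061) (45.694, 24) (35.3475, 24)]
11. shoelace: 266.6242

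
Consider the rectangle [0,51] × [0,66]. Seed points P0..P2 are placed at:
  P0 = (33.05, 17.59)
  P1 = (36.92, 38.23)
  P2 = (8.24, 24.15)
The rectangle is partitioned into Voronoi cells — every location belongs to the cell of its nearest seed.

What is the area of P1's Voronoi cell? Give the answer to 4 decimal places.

Area of P1's cell: 1389.3316

1. box [0,51]×[0,66]: [(0, 0) (51, 0) (51, 66) (0, 66)]
2. ⊥bis P1·P0 via (34.985,27.91): [(0, 34.4697) (51, 24.9072) (51, 66) (0, 66)]  |A|=1851.8897
3. ⊥bis P1·P2 via (22.58,31.19): [(23.0959, 30.1392) (51, 24.9072) (51, 66) (5.4906, 66)]  |A|=1389.3316
4. canonical 4-gon: [(23.0959, 30.1392) (51, 24.9072) (51, 66) (5.4906, 66)]
5. shoelace: 1389.3316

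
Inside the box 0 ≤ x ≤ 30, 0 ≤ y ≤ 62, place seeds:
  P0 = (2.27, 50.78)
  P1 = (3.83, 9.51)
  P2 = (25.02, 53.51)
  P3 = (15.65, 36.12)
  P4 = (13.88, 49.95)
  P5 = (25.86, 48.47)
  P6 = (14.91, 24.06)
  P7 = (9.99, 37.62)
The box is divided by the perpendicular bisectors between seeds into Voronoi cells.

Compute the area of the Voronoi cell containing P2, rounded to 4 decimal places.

1. box [0,30]×[0,62]: [(0, 0) (30, 0) (30, 62) (0, 62)]
2. ⊥bis P2·P0 via (13.645,52.145): [(19.9024, 0) (30, 0) (30, 62) (12.4624, 62)]  |A|=856.6912
3. ⊥bis P2·P1 via (14.425,31.51): [(16.2252, 30.643) (30, 24.0092) (30, 62) (12.4624, 62)]  |A|=536.62
4. ⊥bis P2·P3 via (20.335,44.815): [(14.1229, 48.1622) (30, 39.6073) (30, 62) (12.4624, 62)]  |A|=299.106
5. ⊥bis P2·P4 via (19.45,51.73): [(21.9354, 43.9527) (30, 39.6073) (30, 62) (16.168, 62)]  |A|=215.109
6. ⊥bis P2·P5 via (25.44,50.99): [(19.9774, 50.0796) (30, 51.75) (30, 62) (16.168, 62)]  |A|=133.8072
7. ⊥bis P2·P6 via (19.965,38.785): [(19.9774, 50.0796) (30, 51.75) (30, 62) (16.168, 62)]  |A|=133.8072
8. ⊥bis P2·P7 via (17.505,45.565): [(19.9774, 50.0796) (30, 51.75) (30, 62) (16.168, 62)]  |A|=133.8072
9. canonical 4-gon: [(19.9774, 50.0796) (30, 51.75) (30, 62) (16.168, 62)]
10. shoelace: 133.8072

Area of P2's cell: 133.8072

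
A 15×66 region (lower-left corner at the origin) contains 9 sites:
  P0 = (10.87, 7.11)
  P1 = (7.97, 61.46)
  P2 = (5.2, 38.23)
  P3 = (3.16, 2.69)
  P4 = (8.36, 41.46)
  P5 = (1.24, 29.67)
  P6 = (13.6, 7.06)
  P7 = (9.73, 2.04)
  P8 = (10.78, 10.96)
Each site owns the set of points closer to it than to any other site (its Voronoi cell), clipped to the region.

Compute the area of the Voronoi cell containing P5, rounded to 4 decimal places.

1. box [0,15]×[0,66]: [(0, 0) (15, 0) (15, 66) (0, 66)]
2. ⊥bis P5·P0 via (6.055,18.39): [(0, 15.8054) (15, 22.2083) (15, 66) (0, 66)]  |A|=704.8978
3. ⊥bis P5·P1 via (4.605,45.565): [(0, 46.5399) (0, 15.8054) (15, 22.2083) (15, 43.3644)]  |A|=389.1796
4. ⊥bis P5·P2 via (3.22,33.95): [(0, 35.4396) (0, 15.8054) (15, 22.2083) (15, 28.5004)]  |A|=194.4478
5. ⊥bis P5·P3 via (2.2,16.18): [(0, 35.4396) (0, 16.0234) (0.6131, 16.0671) (15, 22.2083) (15, 28.5004)]  |A|=194.3809
6. ⊥bis P5·P4 via (4.8,35.565): [(0, 35.4396) (0, 16.0234) (0.6131, 16.0671) (15, 22.2083) (15, 28.5004)]  |A|=194.3809
7. ⊥bis P5·P6 via (7.42,18.365): [(0, 35.4396) (0, 16.0234) (0.6131, 16.0671) (12.4924, 21.1379) (15, 22.5087) (15, 28.5004)]  |A|=194.0043
8. ⊥bis P5·P7 via (5.485,15.855): [(0, 35.4396) (0, 16.0234) (0.6131, 16.0671) (12.4924, 21.1379) (15, 22.5087) (15, 28.5004)]  |A|=194.0043
9. ⊥bis P5·P8 via (6.01,20.315): [(0, 35.4396) (0, 17.2506) (15, 24.8989) (15, 28.5004)]  |A|=163.429
10. canonical 4-gon: [(0, 35.4396) (0, 17.2506) (15, 24.8989) (15, 28.5004)]
11. shoelace: 163.429

Area of P5's cell: 163.4290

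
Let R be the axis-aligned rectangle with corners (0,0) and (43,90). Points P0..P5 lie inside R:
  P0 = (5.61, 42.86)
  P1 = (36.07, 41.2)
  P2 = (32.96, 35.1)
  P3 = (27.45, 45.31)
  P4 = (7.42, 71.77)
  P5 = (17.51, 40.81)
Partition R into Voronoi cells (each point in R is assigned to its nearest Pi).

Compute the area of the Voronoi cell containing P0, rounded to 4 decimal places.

1. box [0,43]×[0,90]: [(0, 0) (43, 0) (43, 90) (0, 90)]
2. ⊥bis P0·P1 via (20.84,42.03): [(0, 0) (18.5495, 0) (23.4543, 90) (0, 90)]  |A|=1890.1672
3. ⊥bis P0·P2 via (19.285,38.98): [(0, 0) (8.2252, 0) (21.004, 45.0384) (23.4543, 90) (0, 90)]  |A|=1657.6736
4. ⊥bis P0·P3 via (16.53,44.085): [(0, 0) (8.2252, 0) (17.721, 33.4678) (11.3793, 90) (0, 90)]  |A|=1256.7343
5. ⊥bis P0·P4 via (6.515,57.315): [(0, 57.7229) (0, 0) (8.2252, 0) (17.721, 33.4678) (15.1062, 56.7771)]  |A|=823.9158
6. ⊥bis P0·P5 via (11.56,41.835): [(14.1444, 56.8373) (0, 57.7229) (0, 0) (4.3531, 0)]  |A|=531.939
7. canonical 4-gon: [(14.1444, 56.8373) (0, 57.7229) (0, 0) (4.3531, 0)]
8. shoelace: 531.939

Area of P0's cell: 531.9390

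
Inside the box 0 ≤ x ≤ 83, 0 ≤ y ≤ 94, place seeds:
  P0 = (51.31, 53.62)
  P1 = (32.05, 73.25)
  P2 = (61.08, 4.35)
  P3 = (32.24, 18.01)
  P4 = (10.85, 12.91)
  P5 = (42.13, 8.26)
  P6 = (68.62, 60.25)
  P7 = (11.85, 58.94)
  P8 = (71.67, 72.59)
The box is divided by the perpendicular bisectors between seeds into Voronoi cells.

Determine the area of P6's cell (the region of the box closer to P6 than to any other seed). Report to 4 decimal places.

1. box [0,83]×[0,94]: [(0, 0) (83, 0) (83, 94) (0, 94)]
2. ⊥bis P6·P0 via (59.965,56.935): [(81.772, 0) (83, 0) (83, 94) (45.7685, 94)]  |A|=1807.5956
3. ⊥bis P6·P1 via (50.335,66.75): [(53.1609, 74.6995) (81.772, 0) (83, 0) (83, 94) (60.0219, 94)]  |A|=1670.047
4. ⊥bis P6·P2 via (64.85,32.3): [(53.1609, 74.6995) (69.6485, 31.6528) (83, 29.8519) (83, 94) (60.0219, 94)]  |A|=1451.3284
5. ⊥bis P6·P3 via (50.43,39.13): [(53.1609, 74.6995) (69.6485, 31.6528) (83, 29.8519) (83, 94) (60.0219, 94)]  |A|=1451.3284
6. ⊥bis P6·P4 via (39.735,36.58): [(53.1609, 74.6995) (69.6485, 31.6528) (83, 29.8519) (83, 94) (60.0219, 94)]  |A|=1451.3284
7. ⊥bis P6·P5 via (55.375,34.255): [(53.1609, 74.6995) (69.6485, 31.6528) (83, 29.8519) (83, 94) (60.0219, 94)]  |A|=1451.3284
8. ⊥bis P6·P7 via (40.235,59.595): [(53.1609, 74.6995) (69.6485, 31.6528) (83, 29.8519) (83, 94) (60.0219, 94)]  |A|=1451.3284
9. ⊥bis P6·P8 via (70.145,66.42): [(54.8877, 70.191) (69.6485, 31.6528) (83, 29.8519) (83, 63.2427)]  |A|=713.3271
10. canonical 4-gon: [(54.8877, 70.191) (69.6485, 31.6528) (83, 29.8519) (83, 63.2427)]
11. shoelace: 713.3271

Area of P6's cell: 713.3271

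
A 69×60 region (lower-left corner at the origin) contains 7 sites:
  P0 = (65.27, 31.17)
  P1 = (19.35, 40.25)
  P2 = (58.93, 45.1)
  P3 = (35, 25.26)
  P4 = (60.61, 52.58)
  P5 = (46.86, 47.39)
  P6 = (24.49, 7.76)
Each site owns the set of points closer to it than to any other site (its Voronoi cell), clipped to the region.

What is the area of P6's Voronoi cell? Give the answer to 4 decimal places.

Area of P6's cell: 856.9044

1. box [0,69]×[0,60]: [(0, 0) (69, 0) (69, 60) (0, 60)]
2. ⊥bis P6·P0 via (44.88,19.465): [(0, 0) (56.054, 0) (21.6106, 60) (0, 60)]  |A|=2329.9393
3. ⊥bis P6·P1 via (21.92,24.005): [(0, 20.5372) (0, 0) (56.054, 0) (40.5792, 26.9569)]  |A|=1172.2137
4. ⊥bis P6·P2 via (41.71,26.43): [(0, 20.5372) (0, 0) (56.054, 0) (40.5792, 26.9569)]  |A|=1172.2137
5. ⊥bis P6·P3 via (29.745,16.51): [(18.2357, 23.4221) (0, 20.5372) (0, 0) (56.054, 0) (55.4323, 1.0829)]  |A|=856.9044
6. ⊥bis P6·P4 via (42.55,30.17): [(18.2357, 23.4221) (0, 20.5372) (0, 0) (56.054, 0) (55.4323, 1.0829)]  |A|=856.9044
7. ⊥bis P6·P5 via (35.675,27.575): [(18.2357, 23.4221) (0, 20.5372) (0, 0) (56.054, 0) (55.4323, 1.0829)]  |A|=856.9044
8. canonical 5-gon: [(18.2357, 23.4221) (0, 20.5372) (0, 0) (56.054, 0) (55.4323, 1.0829)]
9. shoelace: 856.9044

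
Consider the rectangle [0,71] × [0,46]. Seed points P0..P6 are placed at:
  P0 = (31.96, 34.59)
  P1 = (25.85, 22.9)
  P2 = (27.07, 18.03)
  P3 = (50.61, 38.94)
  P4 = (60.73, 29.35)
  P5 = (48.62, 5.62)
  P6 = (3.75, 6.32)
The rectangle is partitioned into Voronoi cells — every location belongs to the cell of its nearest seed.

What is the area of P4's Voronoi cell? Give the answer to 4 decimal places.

1. box [0,71]×[0,46]: [(0, 0) (71, 0) (71, 46) (0, 46)]
2. ⊥bis P4·P0 via (46.345,31.97): [(40.5222, 0) (71, 0) (71, 46) (48.9003, 46)]  |A|=1209.2822
3. ⊥bis P4·P1 via (43.29,26.125): [(44.2928, 20.7023) (48.121, 0) (71, 0) (71, 46) (48.9003, 46)]  |A|=1130.6253
4. ⊥bis P4·P2 via (43.9,23.69): [(44.5078, 21.8828) (51.867, 0) (71, 0) (71, 46) (48.9003, 46)]  |A|=1085.1535
5. ⊥bis P4·P3 via (55.67,34.145): [(44.6167, 22.4808) (44.5078, 21.8828) (51.867, 0) (71, 0) (71, 46) (66.9041, 46)]  |A|=873.4363
6. ⊥bis P4·P5 via (54.675,17.485): [(44.7043, 22.5733) (71, 9.154) (71, 46) (66.9041, 46)]  |A|=532.4224
7. ⊥bis P4·P6 via (32.24,17.835): [(44.7043, 22.5733) (71, 9.154) (71, 46) (66.9041, 46)]  |A|=532.4224
8. canonical 4-gon: [(44.7043, 22.5733) (71, 9.154) (71, 46) (66.9041, 46)]
9. shoelace: 532.4224

Area of P4's cell: 532.4224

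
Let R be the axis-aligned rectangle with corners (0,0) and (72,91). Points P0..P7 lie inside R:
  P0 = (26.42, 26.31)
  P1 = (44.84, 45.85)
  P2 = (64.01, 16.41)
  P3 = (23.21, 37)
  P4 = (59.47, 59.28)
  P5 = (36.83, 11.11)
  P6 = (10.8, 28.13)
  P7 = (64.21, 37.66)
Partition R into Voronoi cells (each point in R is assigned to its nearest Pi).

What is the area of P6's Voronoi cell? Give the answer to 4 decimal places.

Area of P6's cell: 745.3928

1. box [0,72]×[0,91]: [(0, 0) (72, 0) (72, 91) (0, 91)]
2. ⊥bis P6·P0 via (18.61,27.22): [(0, 0) (15.4384, 0) (26.0415, 91) (0, 91)]  |A|=1887.3342
3. ⊥bis P6·P1 via (27.82,36.99): [(0, 90.432) (0, 0) (15.4384, 0) (21.2246, 49.6597)]  |A|=1343.0255
4. ⊥bis P6·P2 via (37.405,22.27): [(0, 90.432) (0, 0) (15.4384, 0) (21.2246, 49.6597)]  |A|=1343.0255
5. ⊥bis P6·P3 via (17.005,32.565): [(0, 56.3567) (0, 0) (15.4384, 0) (18.9205, 29.885)]  |A|=763.8369
6. ⊥bis P6·P4 via (35.135,43.705): [(0, 56.3567) (0, 0) (15.4384, 0) (18.9205, 29.885)]  |A|=763.8369
7. ⊥bis P6·P5 via (23.815,19.62): [(0, 56.3567) (0, 0) (10.9862, 0) (16.4038, 8.2855) (18.9205, 29.885)]  |A|=745.3928
8. ⊥bis P6·P7 via (37.505,32.895): [(0, 56.3567) (0, 0) (10.9862, 0) (16.4038, 8.2855) (18.9205, 29.885)]  |A|=745.3928
9. canonical 5-gon: [(0, 56.3567) (0, 0) (10.9862, 0) (16.4038, 8.2855) (18.9205, 29.885)]
10. shoelace: 745.3928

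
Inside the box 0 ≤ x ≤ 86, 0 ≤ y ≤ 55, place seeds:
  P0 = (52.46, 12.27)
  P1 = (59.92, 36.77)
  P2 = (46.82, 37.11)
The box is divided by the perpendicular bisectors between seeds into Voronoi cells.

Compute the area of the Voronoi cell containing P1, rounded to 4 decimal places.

1. box [0,86]×[0,55]: [(0, 0) (86, 0) (86, 55) (0, 55)]
2. ⊥bis P1·P0 via (56.19,24.52): [(0, 41.6293) (86, 15.4432) (86, 55) (0, 55)]  |A|=2275.885
3. ⊥bis P1·P2 via (53.37,36.94): [(53.0723, 25.4693) (86, 15.4432) (86, 55) (53.8387, 55)]  |A|=1126.1303
4. canonical 4-gon: [(53.0723, 25.4693) (86, 15.4432) (86, 55) (53.8387, 55)]
5. shoelace: 1126.1303

Area of P1's cell: 1126.1303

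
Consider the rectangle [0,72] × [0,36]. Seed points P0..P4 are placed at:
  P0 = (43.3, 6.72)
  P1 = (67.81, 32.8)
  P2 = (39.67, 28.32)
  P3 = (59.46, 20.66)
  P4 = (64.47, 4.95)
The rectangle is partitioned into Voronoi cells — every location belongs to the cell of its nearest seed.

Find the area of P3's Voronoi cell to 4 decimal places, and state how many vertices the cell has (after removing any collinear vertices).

Area of P3's cell: 336.9711 (5 vertices)

1. box [0,72]×[0,36]: [(0, 0) (72, 0) (72, 36) (0, 36)]
2. ⊥bis P3·P0 via (51.38,13.69): [(63.1893, 0) (72, 0) (72, 36) (32.1349, 36)]  |A|=876.1647
3. ⊥bis P3·P1 via (63.635,26.73): [(63.1893, 0) (72, 0) (72, 20.9765) (50.1574, 36) (32.1349, 36)]  |A|=712.0885
4. ⊥bis P3·P2 via (49.565,24.49): [(47.2416, 18.4874) (63.1893, 0) (72, 0) (72, 20.9765) (53.208, 33.9018)]  |A|=524.5074
5. ⊥bis P3·P4 via (61.965,12.805): [(47.2416, 18.4874) (54.2624, 10.3486) (72, 16.0052) (72, 20.9765) (53.208, 33.9018)]  |A|=336.9711
6. canonical 5-gon: [(47.2416, 18.4874) (54.2624, 10.3486) (72, 16.0052) (72, 20.9765) (53.208, 33.9018)]
7. shoelace: 336.9711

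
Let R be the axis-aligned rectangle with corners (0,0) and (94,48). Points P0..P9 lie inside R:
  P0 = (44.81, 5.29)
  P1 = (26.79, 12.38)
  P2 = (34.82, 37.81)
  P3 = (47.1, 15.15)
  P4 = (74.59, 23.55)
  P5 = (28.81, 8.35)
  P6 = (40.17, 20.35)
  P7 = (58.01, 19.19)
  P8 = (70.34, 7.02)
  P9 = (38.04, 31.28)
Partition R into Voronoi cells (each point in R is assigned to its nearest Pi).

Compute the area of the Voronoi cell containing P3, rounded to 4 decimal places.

1. box [0,94]×[0,48]: [(0, 0) (94, 0) (94, 48) (0, 48)]
2. ⊥bis P3·P0 via (45.955,10.22): [(0, 20.8931) (89.959, 0) (94, 0) (94, 48) (0, 48)]  |A|=3572.2378
3. ⊥bis P3·P1 via (36.945,13.765): [(37.1496, 12.2651) (89.959, 0) (94, 0) (94, 48) (32.2758, 48)]  |A|=2492.0462
4. ⊥bis P3·P2 via (40.96,26.48): [(35.6065, 23.5788) (37.1496, 12.2651) (89.959, 0) (94, 0) (94, 48) (80.6704, 48)]  |A|=1901.1206
5. ⊥bis P3·P4 via (60.845,19.35): [(56.1508, 34.7123) (35.6065, 23.5788) (37.1496, 12.2651) (64.9854, 5.8002)]  |A|=498.6445
6. ⊥bis P3·P5 via (37.955,11.75): [(56.1508, 34.7123) (35.6065, 23.5788) (36.7939, 14.8731) (37.8215, 12.109) (64.9854, 5.8002)]  |A|=497.7961
7. ⊥bis P3·P6 via (43.635,17.75): [(56.2122, 34.5115) (39.1676, 11.7964) (64.9854, 5.8002)]  |A|=344.3277
8. ⊥bis P3·P7 via (52.555,17.17): [(49.4637, 25.5179) (39.1676, 11.7964) (55.9918, 7.8889)]  |A|=135.5425
9. ⊥bis P3·P8 via (58.72,11.085): [(49.4637, 25.5179) (39.1676, 11.7964) (55.9918, 7.8889)]  |A|=135.5425
10. ⊥bis P3·P9 via (42.57,23.215): [(49.4637, 25.5179) (39.1676, 11.7964) (55.9918, 7.8889)]  |A|=135.5425
11. canonical 3-gon: [(49.4637, 25.5179) (39.1676, 11.7964) (55.9918, 7.8889)]
12. shoelace: 135.5425

Area of P3's cell: 135.5425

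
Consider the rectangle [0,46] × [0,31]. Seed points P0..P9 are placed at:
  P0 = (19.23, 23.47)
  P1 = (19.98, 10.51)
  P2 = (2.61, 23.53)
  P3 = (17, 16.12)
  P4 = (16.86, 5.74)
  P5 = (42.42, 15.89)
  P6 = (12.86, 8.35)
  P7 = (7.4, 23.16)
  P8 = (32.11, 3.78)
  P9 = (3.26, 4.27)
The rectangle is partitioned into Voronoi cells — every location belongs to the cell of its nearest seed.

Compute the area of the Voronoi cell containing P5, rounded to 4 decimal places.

Area of P5's cell: 316.6862

1. box [0,46]×[0,31]: [(0, 0) (46, 0) (46, 31) (0, 31)]
2. ⊥bis P5·P0 via (30.825,19.68): [(24.3923, 0) (46, 0) (46, 31) (34.5251, 31)]  |A|=512.7802
3. ⊥bis P5·P1 via (31.2,13.2): [(30.1451, 17.6) (34.3647, 0) (46, 0) (46, 31) (34.5251, 31)]  |A|=425.0232
4. ⊥bis P5·P2 via (22.515,19.71): [(30.1451, 17.6) (34.3647, 0) (46, 0) (46, 31) (34.5251, 31)]  |A|=425.0232
5. ⊥bis P5·P3 via (29.71,16.005): [(30.1451, 17.6) (34.3647, 0) (46, 0) (46, 31) (34.5251, 31)]  |A|=425.0232
6. ⊥bis P5·P4 via (29.64,10.815): [(30.1451, 17.6) (34.3647, 0) (46, 0) (46, 31) (34.5251, 31)]  |A|=425.0232
7. ⊥bis P5·P6 via (27.64,12.12): [(30.1451, 17.6) (34.3647, 0) (46, 0) (46, 31) (34.5251, 31)]  |A|=425.0232
8. ⊥bis P5·P7 via (24.91,19.525): [(30.1451, 17.6) (34.3647, 0) (46, 0) (46, 31) (34.5251, 31)]  |A|=425.0232
9. ⊥bis P5·P8 via (37.265,9.835): [(30.1451, 17.6) (30.6582, 15.4598) (46, 2.3983) (46, 31) (34.5251, 31)]  |A|=316.6862
10. ⊥bis P5·P9 via (22.84,10.08): [(30.1451, 17.6) (30.6582, 15.4598) (46, 2.3983) (46, 31) (34.5251, 31)]  |A|=316.6862
11. canonical 5-gon: [(30.1451, 17.6) (30.6582, 15.4598) (46, 2.3983) (46, 31) (34.5251, 31)]
12. shoelace: 316.6862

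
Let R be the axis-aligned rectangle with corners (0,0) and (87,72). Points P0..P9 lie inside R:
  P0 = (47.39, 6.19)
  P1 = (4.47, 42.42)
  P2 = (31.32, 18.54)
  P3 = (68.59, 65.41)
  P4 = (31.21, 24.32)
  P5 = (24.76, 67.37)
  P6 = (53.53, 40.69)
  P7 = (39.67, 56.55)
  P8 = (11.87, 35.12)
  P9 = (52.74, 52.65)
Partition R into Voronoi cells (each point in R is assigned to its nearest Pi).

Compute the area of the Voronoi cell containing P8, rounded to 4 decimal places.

1. box [0,87]×[0,72]: [(0, 0) (87, 0) (87, 72) (0, 72)]
2. ⊥bis P8·P0 via (29.63,20.655): [(0, 0) (12.8071, 0) (71.449, 72) (0, 72)]  |A|=3033.2198
3. ⊥bis P8·P1 via (8.17,38.77): [(0, 30.4881) (0, 0) (12.8071, 0) (71.449, 72) (40.9509, 72)]  |A|=2183.2437
4. ⊥bis P8·P2 via (21.595,26.83): [(0, 30.4881) (0, 1.4969) (60.0998, 72) (40.9509, 72)]  |A|=1268.6353
5. ⊥bis P8·P3 via (40.23,50.265): [(32.9527, 63.8922) (0, 30.4881) (0, 1.4969) (40.7469, 49.2971)]  |A|=961.3034
6. ⊥bis P8·P4 via (21.54,29.72): [(36.7021, 56.8713) (32.9527, 63.8922) (0, 30.4881) (0, 1.4969) (16.7564, 21.1539)]  |A|=813.5315
7. ⊥bis P8·P5 via (18.315,51.245): [(30.7784, 46.2635) (19.8652, 50.6254) (0, 30.4881) (0, 1.4969) (16.7564, 21.1539)]  |A|=671.9161
8. ⊥bis P8·P6 via (32.7,37.905): [(30.7784, 46.2635) (19.8652, 50.6254) (0, 30.4881) (0, 1.4969) (16.7564, 21.1539)]  |A|=671.9161
9. ⊥bis P8·P7 via (25.77,45.835): [(28.5356, 42.2473) (23.0623, 49.3476) (19.8652, 50.6254) (0, 30.4881) (0, 1.4969) (16.7564, 21.1539)]  |A|=652.9631
10. ⊥bis P8·P9 via (32.305,43.885): [(28.5356, 42.2473) (23.0623, 49.3476) (19.8652, 50.6254) (0, 30.4881) (0, 1.4969) (16.7564, 21.1539)]  |A|=652.9631
11. canonical 6-gon: [(28.5356, 42.2473) (23.0623, 49.3476) (19.8652, 50.6254) (0, 30.4881) (0, 1.4969) (16.7564, 21.1539)]
12. shoelace: 652.9631

Area of P8's cell: 652.9631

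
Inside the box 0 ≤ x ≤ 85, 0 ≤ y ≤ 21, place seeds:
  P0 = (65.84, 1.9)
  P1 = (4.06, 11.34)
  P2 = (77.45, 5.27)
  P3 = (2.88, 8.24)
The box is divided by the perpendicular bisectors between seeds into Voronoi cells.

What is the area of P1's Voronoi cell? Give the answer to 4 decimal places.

Area of P1's cell: 584.2403

1. box [0,85]×[0,21]: [(0, 0) (85, 0) (85, 21) (0, 21)]
2. ⊥bis P1·P0 via (34.95,6.62): [(0, 0) (33.9385, 0) (37.1473, 21) (0, 21)]  |A|=746.4002
3. ⊥bis P1·P2 via (40.755,8.305): [(0, 0) (33.9385, 0) (37.1473, 21) (0, 21)]  |A|=746.4002
4. ⊥bis P1·P3 via (3.47,9.79): [(0, 11.1108) (29.1895, 0) (33.9385, 0) (37.1473, 21) (0, 21)]  |A|=584.2403
5. canonical 5-gon: [(0, 11.1108) (29.1895, 0) (33.9385, 0) (37.1473, 21) (0, 21)]
6. shoelace: 584.2403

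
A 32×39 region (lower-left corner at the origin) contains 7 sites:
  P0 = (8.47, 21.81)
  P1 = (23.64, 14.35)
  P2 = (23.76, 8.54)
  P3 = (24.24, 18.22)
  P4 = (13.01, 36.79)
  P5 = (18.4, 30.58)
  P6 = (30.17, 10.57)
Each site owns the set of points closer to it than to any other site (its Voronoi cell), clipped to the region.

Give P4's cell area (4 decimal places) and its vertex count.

Area of P4's cell: 140.0568 (4 vertices)

1. box [0,32]×[0,39]: [(0, 0) (32, 0) (32, 39) (0, 39)]
2. ⊥bis P4·P0 via (10.74,29.3): [(0, 32.555) (32, 22.8567) (32, 39) (0, 39)]  |A|=361.4129
3. ⊥bis P4·P1 via (18.325,25.57): [(0, 32.555) (20.1675, 26.4428) (32, 32.048) (32, 39) (0, 39)]  |A|=307.0352
4. ⊥bis P4·P2 via (18.385,22.665): [(0, 32.555) (20.1675, 26.4428) (32, 32.048) (32, 39) (0, 39)]  |A|=307.0352
5. ⊥bis P4·P3 via (18.625,27.505): [(0, 32.555) (17.9699, 27.1088) (32, 35.5934) (32, 39) (0, 39)]  |A|=272.0645
6. ⊥bis P4·P5 via (15.705,33.685): [(0, 32.555) (10.6754, 29.3196) (21.8286, 39) (0, 39)]  |A|=140.0568
7. ⊥bis P4·P6 via (21.59,23.68): [(0, 32.555) (10.6754, 29.3196) (21.8286, 39) (0, 39)]  |A|=140.0568
8. canonical 4-gon: [(0, 32.555) (10.6754, 29.3196) (21.8286, 39) (0, 39)]
9. shoelace: 140.0568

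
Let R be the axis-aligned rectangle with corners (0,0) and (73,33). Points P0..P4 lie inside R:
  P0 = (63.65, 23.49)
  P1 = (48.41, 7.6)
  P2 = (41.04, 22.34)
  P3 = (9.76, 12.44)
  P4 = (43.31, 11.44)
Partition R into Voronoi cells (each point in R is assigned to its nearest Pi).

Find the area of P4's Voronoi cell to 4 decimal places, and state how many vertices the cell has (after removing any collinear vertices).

1. box [0,73]×[0,33]: [(0, 0) (73, 0) (73, 33) (0, 33)]
2. ⊥bis P4·P0 via (53.48,17.465): [(0, 0) (63.8268, 0) (44.2766, 33) (0, 33)]  |A|=1783.7059
3. ⊥bis P4·P1 via (45.86,9.52): [(0, 0) (38.692, 0) (52.7588, 18.6824) (44.2766, 33) (0, 33)]  |A|=1548.9167
4. ⊥bis P4·P2 via (42.175,16.89): [(0, 8.1068) (0, 0) (38.692, 0) (52.7588, 18.6824) (52.5416, 19.0489)]  |A|=586.0978
5. ⊥bis P4·P3 via (26.535,11.94): [(26.5858, 13.6434) (26.1791, 0) (38.692, 0) (52.7588, 18.6824) (52.5416, 19.0489)]  |A|=299.749
6. canonical 5-gon: [(26.5858, 13.6434) (26.1791, 0) (38.692, 0) (52.7588, 18.6824) (52.5416, 19.0489)]
7. shoelace: 299.749

Area of P4's cell: 299.7490 (5 vertices)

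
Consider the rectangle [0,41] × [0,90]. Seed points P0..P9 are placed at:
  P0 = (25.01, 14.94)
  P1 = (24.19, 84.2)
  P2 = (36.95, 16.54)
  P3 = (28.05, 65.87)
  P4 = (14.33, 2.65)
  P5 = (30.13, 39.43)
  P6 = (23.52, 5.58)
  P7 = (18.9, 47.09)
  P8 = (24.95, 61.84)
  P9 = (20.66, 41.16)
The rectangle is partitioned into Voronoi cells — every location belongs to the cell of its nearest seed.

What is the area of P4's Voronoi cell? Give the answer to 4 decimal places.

1. box [0,41]×[0,90]: [(0, 0) (41, 0) (41, 90) (0, 90)]
2. ⊥bis P4·P0 via (19.67,8.795): [(0, 25.8882) (0, 0) (29.7908, 0)]  |A|=385.6158
3. ⊥bis P4·P1 via (19.26,43.425): [(0, 25.8882) (0, 0) (29.7908, 0)]  |A|=385.6158
4. ⊥bis P4·P2 via (25.64,9.595): [(0, 25.8882) (0, 0) (29.7908, 0)]  |A|=385.6158
5. ⊥bis P4·P3 via (21.19,34.26): [(0, 25.8882) (0, 0) (29.7908, 0)]  |A|=385.6158
6. ⊥bis P4·P5 via (22.23,21.04): [(0, 25.8882) (0, 0) (29.7908, 0)]  |A|=385.6158
7. ⊥bis P4·P6 via (18.925,4.115): [(16.5756, 11.4841) (0, 25.8882) (0, 0) (20.237, 0)]  |A|=330.7571
8. ⊥bis P4·P7 via (16.615,24.87): [(16.5756, 11.4841) (0, 25.8882) (0, 0) (20.237, 0)]  |A|=330.7571
9. ⊥bis P4·P8 via (19.64,32.245): [(16.5756, 11.4841) (0, 25.8882) (0, 0) (20.237, 0)]  |A|=330.7571
10. ⊥bis P4·P9 via (17.495,21.905): [(16.5756, 11.4841) (1.5718, 24.5223) (0, 24.7807) (0, 0) (20.237, 0)]  |A|=329.8868
11. canonical 5-gon: [(16.5756, 11.4841) (1.5718, 24.5223) (0, 24.7807) (0, 0) (20.237, 0)]
12. shoelace: 329.8868

Area of P4's cell: 329.8868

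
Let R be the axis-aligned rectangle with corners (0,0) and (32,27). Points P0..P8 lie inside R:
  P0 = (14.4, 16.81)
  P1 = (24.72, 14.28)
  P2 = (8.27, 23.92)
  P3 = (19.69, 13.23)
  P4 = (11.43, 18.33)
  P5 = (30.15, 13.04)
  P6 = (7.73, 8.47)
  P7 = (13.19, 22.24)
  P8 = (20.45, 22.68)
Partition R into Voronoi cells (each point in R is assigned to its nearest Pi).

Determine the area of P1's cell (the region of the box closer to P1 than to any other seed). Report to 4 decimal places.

1. box [0,32]×[0,27]: [(0, 0) (32, 0) (32, 27) (0, 27)]
2. ⊥bis P1·P0 via (19.56,15.545): [(15.7491, 0) (32, 0) (32, 27) (22.3683, 27)]  |A|=349.4162
3. ⊥bis P1·P2 via (16.495,19.1): [(15.7491, 0) (32, 0) (32, 27) (22.3683, 27)]  |A|=349.4162
4. ⊥bis P1·P3 via (22.205,13.755): [(20.7868, 20.549) (25.0763, 0) (32, 0) (32, 27) (22.3683, 27)]  |A|=253.5832
5. ⊥bis P1·P4 via (18.075,16.305): [(20.7868, 20.549) (25.0763, 0) (32, 0) (32, 27) (22.3683, 27)]  |A|=253.5832
6. ⊥bis P1·P5 via (27.435,13.66): [(20.7868, 20.549) (24.713, 1.7404) (30.4813, 27) (22.3683, 27)]  |A|=130.0037
7. ⊥bis P1·P6 via (16.225,11.375): [(20.7868, 20.549) (24.713, 1.7404) (30.4813, 27) (22.3683, 27)]  |A|=130.0037
8. ⊥bis P1·P7 via (18.955,18.26): [(20.9252, 21.1139) (20.7868, 20.549) (24.713, 1.7404) (30.4813, 27) (24.9889, 27)]  |A|=122.291
9. ⊥bis P1·P8 via (22.585,18.48): [(21.3497, 17.8521) (24.713, 1.7404) (29.3172, 21.9022)]  |A|=70.9955
10. canonical 3-gon: [(21.3497, 17.8521) (24.713, 1.7404) (29.3172, 21.9022)]
11. shoelace: 70.9955

Area of P1's cell: 70.9955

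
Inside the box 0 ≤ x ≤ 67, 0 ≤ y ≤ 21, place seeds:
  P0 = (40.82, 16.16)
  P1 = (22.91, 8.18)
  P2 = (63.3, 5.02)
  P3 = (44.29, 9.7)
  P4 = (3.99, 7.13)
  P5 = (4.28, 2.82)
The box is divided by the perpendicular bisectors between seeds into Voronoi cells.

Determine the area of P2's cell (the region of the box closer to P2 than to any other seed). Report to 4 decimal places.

1. box [0,67]×[0,21]: [(0, 0) (67, 0) (67, 21) (0, 21)]
2. ⊥bis P2·P0 via (52.06,10.59): [(46.8121, 0) (67, 0) (67, 21) (57.2187, 21)]  |A|=314.6766
3. ⊥bis P2·P1 via (43.105,6.6): [(46.8121, 0) (67, 0) (67, 21) (57.2187, 21)]  |A|=314.6766
4. ⊥bis P2·P3 via (53.795,7.36): [(57.0881, 20.7365) (51.9831, 0) (67, 0) (67, 21) (57.2187, 21)]  |A|=261.0628
5. ⊥bis P2·P4 via (33.645,6.075): [(57.0881, 20.7365) (51.9831, 0) (67, 0) (67, 21) (57.2187, 21)]  |A|=261.0628
6. ⊥bis P2·P5 via (33.79,3.92): [(57.0881, 20.7365) (51.9831, 0) (67, 0) (67, 21) (57.2187, 21)]  |A|=261.0628
7. canonical 5-gon: [(57.0881, 20.7365) (51.9831, 0) (67, 0) (67, 21) (57.2187, 21)]
8. shoelace: 261.0628

Area of P2's cell: 261.0628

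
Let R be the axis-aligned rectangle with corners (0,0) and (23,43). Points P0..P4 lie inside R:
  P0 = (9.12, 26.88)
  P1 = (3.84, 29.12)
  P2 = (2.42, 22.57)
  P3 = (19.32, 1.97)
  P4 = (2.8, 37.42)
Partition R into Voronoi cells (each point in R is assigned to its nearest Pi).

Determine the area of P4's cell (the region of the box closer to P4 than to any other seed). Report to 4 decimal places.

1. box [0,23]×[0,43]: [(0, 0) (23, 0) (23, 43) (0, 43)]
2. ⊥bis P4·P0 via (5.96,32.15): [(0, 28.5763) (23, 42.3675) (23, 43) (0, 43)]  |A|=173.1464
3. ⊥bis P4·P1 via (3.32,33.27): [(0, 32.854) (9.0187, 33.9841) (23, 42.3675) (23, 43) (0, 43)]  |A|=153.8566
4. ⊥bis P4·P2 via (2.61,29.995): [(0, 32.854) (9.0187, 33.9841) (23, 42.3675) (23, 43) (0, 43)]  |A|=153.8566
5. ⊥bis P4·P3 via (11.06,19.695): [(0, 32.854) (9.0187, 33.9841) (23, 42.3675) (23, 43) (0, 43)]  |A|=153.8566
6. canonical 5-gon: [(0, 32.854) (9.0187, 33.9841) (23, 42.3675) (23, 43) (0, 43)]
7. shoelace: 153.8566

Area of P4's cell: 153.8566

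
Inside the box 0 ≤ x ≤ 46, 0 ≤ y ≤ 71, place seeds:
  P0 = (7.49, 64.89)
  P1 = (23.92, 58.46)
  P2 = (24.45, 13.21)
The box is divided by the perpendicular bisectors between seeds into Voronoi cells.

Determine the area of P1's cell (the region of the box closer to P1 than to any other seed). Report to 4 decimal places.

1. box [0,46]×[0,71]: [(0, 0) (46, 0) (46, 71) (0, 71)]
2. ⊥bis P1·P0 via (15.705,61.675): [(0, 21.5454) (0, 0) (46, 0) (46, 71) (19.3544, 71)]  |A|=2787.4181
3. ⊥bis P1·P2 via (24.185,35.835): [(5.5067, 35.6162) (46, 36.0905) (46, 71) (19.3544, 71)]  |A|=1178.2108
4. canonical 4-gon: [(5.5067, 35.6162) (46, 36.0905) (46, 71) (19.3544, 71)]
5. shoelace: 1178.2108

Area of P1's cell: 1178.2108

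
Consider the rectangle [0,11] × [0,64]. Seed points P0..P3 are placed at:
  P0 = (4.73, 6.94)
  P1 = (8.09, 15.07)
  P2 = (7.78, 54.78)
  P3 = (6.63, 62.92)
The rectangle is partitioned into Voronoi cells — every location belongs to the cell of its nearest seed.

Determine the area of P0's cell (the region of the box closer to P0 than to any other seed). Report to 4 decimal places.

Area of P0's cell: 125.1920

1. box [0,11]×[0,64]: [(0, 0) (11, 0) (11, 64) (0, 64)]
2. ⊥bis P0·P1 via (6.41,11.005): [(0, 13.6542) (0, 0) (11, 0) (11, 9.108)]  |A|=125.192
3. ⊥bis P0·P2 via (6.255,30.86): [(0, 13.6542) (0, 0) (11, 0) (11, 9.108)]  |A|=125.192
4. ⊥bis P0·P3 via (5.68,34.93): [(0, 13.6542) (0, 0) (11, 0) (11, 9.108)]  |A|=125.192
5. canonical 4-gon: [(0, 13.6542) (0, 0) (11, 0) (11, 9.108)]
6. shoelace: 125.192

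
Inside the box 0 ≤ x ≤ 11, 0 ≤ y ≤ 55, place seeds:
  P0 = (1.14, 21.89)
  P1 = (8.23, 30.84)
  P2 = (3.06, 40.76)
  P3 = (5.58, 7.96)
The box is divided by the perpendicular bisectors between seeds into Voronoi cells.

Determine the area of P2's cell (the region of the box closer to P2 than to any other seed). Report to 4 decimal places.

1. box [0,11]×[0,55]: [(0, 0) (11, 0) (11, 55) (0, 55)]
2. ⊥bis P2·P0 via (2.1,31.325): [(0, 31.5387) (11, 30.4194) (11, 55) (0, 55)]  |A|=264.2304
3. ⊥bis P2·P1 via (5.645,35.8): [(0, 32.858) (11, 38.5909) (11, 55) (0, 55)]  |A|=212.0313
4. ⊥bis P2·P3 via (4.32,24.36): [(0, 32.858) (11, 38.5909) (11, 55) (0, 55)]  |A|=212.0313
5. canonical 4-gon: [(0, 32.858) (11, 38.5909) (11, 55) (0, 55)]
6. shoelace: 212.0313

Area of P2's cell: 212.0313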